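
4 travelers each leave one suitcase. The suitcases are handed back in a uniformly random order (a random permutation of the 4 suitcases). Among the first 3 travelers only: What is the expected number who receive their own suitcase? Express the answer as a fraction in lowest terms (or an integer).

3/4

Let Xᵢ = 1 if person i gets their own suitcase. For each i, P(Xᵢ=1) = 1/4.
By linearity of expectation, E[X₁+…+X_3] = 3·(1/4) = 3/4.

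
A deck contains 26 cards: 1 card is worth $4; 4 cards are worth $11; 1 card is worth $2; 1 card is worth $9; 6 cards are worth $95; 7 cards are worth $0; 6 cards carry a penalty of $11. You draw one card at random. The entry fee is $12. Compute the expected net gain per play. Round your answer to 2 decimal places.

E[payout] = (1/26)·4 + (4/26)·11 + (1/26)·2 + (1/26)·9 + (6/26)·95 + (7/26)·0 + (6/26)·(-11) = 563/26
Expected profit = 563/26 − 12 = 251/26 ≈ $9.65

$9.65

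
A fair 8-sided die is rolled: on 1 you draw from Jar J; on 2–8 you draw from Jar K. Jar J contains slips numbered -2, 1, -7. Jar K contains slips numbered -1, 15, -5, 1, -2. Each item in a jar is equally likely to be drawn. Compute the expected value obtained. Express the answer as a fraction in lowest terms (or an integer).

E[X | Jar J] = (-2 + 1 − 7)/3 = -8/3
E[X | Jar K] = (-1 + 15 − 5 + 1 − 2)/5 = 8/5
E[X] = (1/8)·(-8/3) + (7/8)·8/5 = 16/15

16/15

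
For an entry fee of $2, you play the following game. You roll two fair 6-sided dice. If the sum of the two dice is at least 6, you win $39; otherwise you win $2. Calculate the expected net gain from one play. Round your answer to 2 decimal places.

E[payout] = (5/18)·2 + (13/18)·39 = 517/18
Expected profit = 517/18 − 2 = 481/18 ≈ $26.72

$26.72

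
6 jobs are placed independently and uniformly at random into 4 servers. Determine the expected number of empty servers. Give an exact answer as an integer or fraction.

Let Xⱼ=1 if server j is empty. P(Xⱼ=1) = ((4-1)/4)^6 = 729/4096.
By linearity, E[#empty] = 4·729/4096 = 729/1024.

729/1024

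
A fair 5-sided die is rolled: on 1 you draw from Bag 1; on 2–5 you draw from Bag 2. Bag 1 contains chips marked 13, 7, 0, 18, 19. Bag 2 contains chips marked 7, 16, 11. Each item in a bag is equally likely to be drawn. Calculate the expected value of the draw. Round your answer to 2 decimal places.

E[X | Bag 1] = (13 + 7 + 0 + 18 + 19)/5 = 57/5
E[X | Bag 2] = (7 + 16 + 11)/3 = 34/3
E[X] = (1/5)·57/5 + (4/5)·34/3 = 851/75 ≈ 11.35

11.35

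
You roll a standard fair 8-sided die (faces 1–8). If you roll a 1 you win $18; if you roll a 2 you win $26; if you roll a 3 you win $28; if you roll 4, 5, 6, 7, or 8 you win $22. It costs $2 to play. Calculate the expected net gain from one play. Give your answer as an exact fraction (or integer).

83/4 dollars

E[payout] = (1/8)·18 + (5/8)·22 + (1/8)·26 + (1/8)·28 = 91/4
Expected profit = 91/4 − 2 = 83/4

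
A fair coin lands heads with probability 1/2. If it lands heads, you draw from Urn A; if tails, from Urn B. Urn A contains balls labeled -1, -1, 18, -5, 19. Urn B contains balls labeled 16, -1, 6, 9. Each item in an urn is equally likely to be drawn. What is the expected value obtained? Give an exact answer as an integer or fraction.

27/4

E[X | Urn A] = (-1 − 1 + 18 − 5 + 19)/5 = 6
E[X | Urn B] = (16 − 1 + 6 + 9)/4 = 15/2
E[X] = (1/2)·6 + (1/2)·15/2 = 27/4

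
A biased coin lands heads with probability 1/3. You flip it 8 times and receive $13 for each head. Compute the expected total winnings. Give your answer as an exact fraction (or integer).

E[#heads] = 8·1/3 = 8/3 (linearity over flips).
E[winnings] = 13·8/3 = 104/3.

104/3 dollars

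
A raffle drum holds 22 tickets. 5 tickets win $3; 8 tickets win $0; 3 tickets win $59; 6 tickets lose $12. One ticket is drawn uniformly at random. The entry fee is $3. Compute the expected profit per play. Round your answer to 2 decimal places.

E[payout] = (5/22)·3 + (8/22)·0 + (3/22)·59 + (6/22)·(-12) = 60/11
Expected profit = 60/11 − 3 = 27/11 ≈ $2.45

$2.45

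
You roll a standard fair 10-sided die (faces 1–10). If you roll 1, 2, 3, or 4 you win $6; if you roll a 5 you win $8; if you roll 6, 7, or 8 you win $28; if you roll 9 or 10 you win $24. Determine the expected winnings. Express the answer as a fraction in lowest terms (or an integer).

E[payout] = (2/5)·6 + (1/10)·8 + (1/5)·24 + (3/10)·28 = 82/5

82/5 dollars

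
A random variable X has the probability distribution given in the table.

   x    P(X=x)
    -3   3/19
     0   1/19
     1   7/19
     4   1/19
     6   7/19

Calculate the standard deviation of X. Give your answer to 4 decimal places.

3.2453

E[X] = 44/19, E[X²] = 302/19
Var(X) = E[X²] − (E[X])² = 302/19 − 1936/361 = 3802/361
SD(X) = √(3802/361) ≈ 3.2453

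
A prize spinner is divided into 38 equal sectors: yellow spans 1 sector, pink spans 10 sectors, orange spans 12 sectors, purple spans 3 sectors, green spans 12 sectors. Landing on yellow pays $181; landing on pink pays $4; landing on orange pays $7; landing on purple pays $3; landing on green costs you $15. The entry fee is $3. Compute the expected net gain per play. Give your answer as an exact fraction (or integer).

E[payout] = (1/38)·181 + (10/38)·4 + (12/38)·7 + (3/38)·3 + (12/38)·(-15) = 67/19
Expected profit = 67/19 − 3 = 10/19

10/19 dollars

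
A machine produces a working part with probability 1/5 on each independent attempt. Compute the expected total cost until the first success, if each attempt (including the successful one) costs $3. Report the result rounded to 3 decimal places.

$15.000

E[#attempts] = 1/p = 5; E[cost] = 3·5 = 15.
≈ 15.000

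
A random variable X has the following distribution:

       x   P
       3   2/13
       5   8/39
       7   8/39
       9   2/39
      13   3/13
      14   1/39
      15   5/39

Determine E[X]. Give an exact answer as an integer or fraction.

E[X] = (2/13)·3 + (8/39)·5 + (8/39)·7 + (2/39)·9 + (3/13)·13 + (1/39)·14 + (5/39)·15
     = 26/3

26/3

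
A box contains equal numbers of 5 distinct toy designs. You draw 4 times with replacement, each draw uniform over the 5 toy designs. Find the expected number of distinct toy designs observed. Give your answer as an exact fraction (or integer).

Let Xⱼ=1 if type j appears at least once. P(Xⱼ=1) = 1 − ((5−1)/5)^4 = 369/625.
E[#distinct] = 5·369/625 = 369/125.

369/125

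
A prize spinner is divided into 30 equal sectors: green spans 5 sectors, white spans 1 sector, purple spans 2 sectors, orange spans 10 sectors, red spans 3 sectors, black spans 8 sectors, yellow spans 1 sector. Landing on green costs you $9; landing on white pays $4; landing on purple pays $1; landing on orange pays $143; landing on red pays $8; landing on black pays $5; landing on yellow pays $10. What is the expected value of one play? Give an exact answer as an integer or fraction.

E[payout] = (5/30)·(-9) + (1/30)·4 + (2/30)·1 + (10/30)·143 + (3/30)·8 + (8/30)·5 + (1/30)·10 = 293/6

293/6 dollars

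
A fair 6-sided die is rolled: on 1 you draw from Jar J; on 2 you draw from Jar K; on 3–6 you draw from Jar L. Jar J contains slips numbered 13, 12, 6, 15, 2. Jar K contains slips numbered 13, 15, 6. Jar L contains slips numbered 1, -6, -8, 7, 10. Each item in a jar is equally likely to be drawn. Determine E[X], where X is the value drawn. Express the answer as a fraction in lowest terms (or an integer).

E[X | Jar J] = (13 + 12 + 6 + 15 + 2)/5 = 48/5
E[X | Jar K] = (13 + 15 + 6)/3 = 34/3
E[X | Jar L] = (1 − 6 − 8 + 7 + 10)/5 = 4/5
E[X] = (1/6)·48/5 + (1/6)·34/3 + (2/3)·4/5 = 181/45

181/45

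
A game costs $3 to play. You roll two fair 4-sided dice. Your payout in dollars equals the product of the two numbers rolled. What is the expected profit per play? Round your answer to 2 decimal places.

Distribution of the product of the two numbers rolled: 1 w.p. 1/16, 2 w.p. 1/8, 3 w.p. 1/8, 4 w.p. 3/16, 6 w.p. 1/8, 8 w.p. 1/8, …
E[payout] = (1/16)·1 + (1/8)·2 + (1/8)·3 + (3/16)·4 + (1/8)·6 + (1/8)·8 + (1/16)·9 + (1/8)·12 + (1/16)·16 = 25/4
Expected profit = 25/4 − 3 = 13/4 ≈ $3.25

$3.25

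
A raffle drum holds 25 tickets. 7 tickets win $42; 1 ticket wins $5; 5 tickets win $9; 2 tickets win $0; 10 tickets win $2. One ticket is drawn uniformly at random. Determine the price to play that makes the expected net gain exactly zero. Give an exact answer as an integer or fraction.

E[payout] = (7/25)·42 + (1/25)·5 + (5/25)·9 + (2/25)·0 + (10/25)·2 = 364/25
Fair fee = E[payout] = 364/25

364/25 dollars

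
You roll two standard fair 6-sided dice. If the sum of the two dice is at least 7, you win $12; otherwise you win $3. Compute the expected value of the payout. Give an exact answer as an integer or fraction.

33/4 dollars

E[payout] = (5/12)·3 + (7/12)·12 = 33/4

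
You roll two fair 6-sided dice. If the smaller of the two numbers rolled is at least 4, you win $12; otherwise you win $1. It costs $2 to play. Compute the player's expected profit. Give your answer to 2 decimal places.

$1.75

E[payout] = (3/4)·1 + (1/4)·12 = 15/4
Expected profit = 15/4 − 2 = 7/4 ≈ $1.75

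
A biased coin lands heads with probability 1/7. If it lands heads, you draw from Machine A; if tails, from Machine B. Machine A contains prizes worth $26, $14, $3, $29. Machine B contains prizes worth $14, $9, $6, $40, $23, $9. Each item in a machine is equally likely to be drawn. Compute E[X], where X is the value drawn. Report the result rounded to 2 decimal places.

E[X | Machine A] = (26 + 14 + 3 + 29)/4 = 18
E[X | Machine B] = (14 + 9 + 6 + 40 + 23 + 9)/6 = 101/6
E[X] = (1/7)·18 + (6/7)·101/6 = 17 ≈ 17.00

$17.00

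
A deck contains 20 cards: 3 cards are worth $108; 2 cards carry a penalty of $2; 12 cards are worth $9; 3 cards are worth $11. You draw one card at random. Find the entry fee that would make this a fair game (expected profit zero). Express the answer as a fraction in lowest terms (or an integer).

461/20 dollars

E[payout] = (3/20)·108 + (2/20)·(-2) + (12/20)·9 + (3/20)·11 = 461/20
Fair fee = E[payout] = 461/20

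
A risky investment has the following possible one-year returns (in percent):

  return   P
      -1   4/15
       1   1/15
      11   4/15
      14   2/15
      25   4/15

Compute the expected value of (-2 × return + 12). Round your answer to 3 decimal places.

-10.533

E[-2x+12] = (4/15)·14 + (1/15)·10 + (4/15)·(-10) + (2/15)·(-16) + (4/15)·(-38)
     = -158/15 ≈ -10.533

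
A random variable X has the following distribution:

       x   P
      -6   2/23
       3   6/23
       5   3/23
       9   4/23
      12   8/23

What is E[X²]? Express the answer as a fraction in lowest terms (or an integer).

1677/23

E[X²] = (2/23)·36 + (6/23)·9 + (3/23)·25 + (4/23)·81 + (8/23)·144
     = 1677/23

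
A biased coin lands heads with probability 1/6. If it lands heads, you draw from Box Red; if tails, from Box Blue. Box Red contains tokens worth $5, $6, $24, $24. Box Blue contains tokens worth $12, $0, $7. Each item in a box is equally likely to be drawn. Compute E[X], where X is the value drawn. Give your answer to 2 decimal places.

E[X | Box Red] = (5 + 6 + 24 + 24)/4 = 59/4
E[X | Box Blue] = (12 + 0 + 7)/3 = 19/3
E[X] = (1/6)·59/4 + (5/6)·19/3 = 557/72 ≈ 7.74

$7.74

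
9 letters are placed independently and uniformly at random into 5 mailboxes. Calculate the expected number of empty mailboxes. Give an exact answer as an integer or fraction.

Let Xⱼ=1 if mailbox j is empty. P(Xⱼ=1) = ((5-1)/5)^9 = 262144/1953125.
By linearity, E[#empty] = 5·262144/1953125 = 262144/390625.

262144/390625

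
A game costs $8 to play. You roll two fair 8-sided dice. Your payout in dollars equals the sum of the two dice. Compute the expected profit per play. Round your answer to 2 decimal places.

Distribution of the sum of the two dice: 2 w.p. 1/64, 3 w.p. 1/32, 4 w.p. 3/64, 5 w.p. 1/16, 6 w.p. 5/64, 7 w.p. 3/32, …
E[payout] = (1/64)·2 + (1/32)·3 + (3/64)·4 + (1/16)·5 + (5/64)·6 + (3/32)·7 + (7/64)·8 + (1/8)·9 + (7/64)·10 + (3/32)·11 + (5/64)·12 + (1/16)·13 + (3/64)·14 + (1/32)·15 + (1/64)·16 = 9
Expected profit = 9 − 8 = 1 ≈ $1.00

$1.00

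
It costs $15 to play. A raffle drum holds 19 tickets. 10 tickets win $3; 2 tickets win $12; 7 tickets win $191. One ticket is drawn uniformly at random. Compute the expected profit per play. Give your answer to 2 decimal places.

E[payout] = (10/19)·3 + (2/19)·12 + (7/19)·191 = 1391/19
Expected profit = 1391/19 − 15 = 1106/19 ≈ $58.21

$58.21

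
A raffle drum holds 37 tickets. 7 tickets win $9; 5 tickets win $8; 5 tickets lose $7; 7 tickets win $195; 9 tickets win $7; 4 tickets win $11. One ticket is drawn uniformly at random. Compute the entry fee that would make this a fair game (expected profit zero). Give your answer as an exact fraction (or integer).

E[payout] = (7/37)·9 + (5/37)·8 + (5/37)·(-7) + (7/37)·195 + (9/37)·7 + (4/37)·11 = 1540/37
Fair fee = E[payout] = 1540/37

1540/37 dollars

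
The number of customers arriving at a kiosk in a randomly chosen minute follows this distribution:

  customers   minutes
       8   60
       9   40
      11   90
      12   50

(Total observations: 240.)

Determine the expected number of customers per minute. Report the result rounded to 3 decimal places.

Total = 240, so P(customers=8) = 60/240, etc.
E[X] = (1/4)·8 + (1/6)·9 + (3/8)·11 + (5/24)·12
     = 81/8 ≈ 10.125

10.125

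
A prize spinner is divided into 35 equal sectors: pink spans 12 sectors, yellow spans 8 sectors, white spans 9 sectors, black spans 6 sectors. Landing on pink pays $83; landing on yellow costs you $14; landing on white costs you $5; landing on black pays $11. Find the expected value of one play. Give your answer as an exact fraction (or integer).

181/7 dollars

E[payout] = (12/35)·83 + (8/35)·(-14) + (9/35)·(-5) + (6/35)·11 = 181/7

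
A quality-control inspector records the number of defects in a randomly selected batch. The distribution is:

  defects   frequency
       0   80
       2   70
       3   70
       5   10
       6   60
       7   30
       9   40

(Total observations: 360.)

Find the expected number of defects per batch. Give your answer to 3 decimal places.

3.694

Total = 360, so P(defects=0) = 80/360, etc.
E[X] = (2/9)·0 + (7/36)·2 + (7/36)·3 + (1/36)·5 + (1/6)·6 + (1/12)·7 + (1/9)·9
     = 133/36 ≈ 3.694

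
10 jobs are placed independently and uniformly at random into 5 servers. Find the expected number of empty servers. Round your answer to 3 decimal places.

0.537

Let Xⱼ=1 if server j is empty. P(Xⱼ=1) = ((5-1)/5)^10 = 1048576/9765625.
By linearity, E[#empty] = 5·1048576/9765625 = 1048576/1953125.
≈ 0.537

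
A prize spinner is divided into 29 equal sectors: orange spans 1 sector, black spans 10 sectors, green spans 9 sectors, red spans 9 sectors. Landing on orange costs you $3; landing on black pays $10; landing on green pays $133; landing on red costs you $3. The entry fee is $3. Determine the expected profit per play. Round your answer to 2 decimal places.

E[payout] = (1/29)·(-3) + (10/29)·10 + (9/29)·133 + (9/29)·(-3) = 1267/29
Expected profit = 1267/29 − 3 = 1180/29 ≈ $40.69

$40.69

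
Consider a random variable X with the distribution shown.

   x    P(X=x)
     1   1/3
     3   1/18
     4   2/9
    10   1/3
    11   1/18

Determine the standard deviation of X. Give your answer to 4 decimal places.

E[X] = 16/3, E[X²] = 400/9
Var(X) = E[X²] − (E[X])² = 400/9 − 256/9 = 16
SD(X) = √(16) ≈ 4.0000

4.0000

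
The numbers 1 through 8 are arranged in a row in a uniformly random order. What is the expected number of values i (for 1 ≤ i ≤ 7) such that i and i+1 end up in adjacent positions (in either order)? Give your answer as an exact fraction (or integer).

7/4

For each i ∈ {1,…,7}, let Xᵢ = 1 if i and i+1 are adjacent. P(Xᵢ=1) = 2·(8−1)!/8! = 2/8.
By linearity, E[ΣXᵢ] = (7)·(2/8) = 7/4.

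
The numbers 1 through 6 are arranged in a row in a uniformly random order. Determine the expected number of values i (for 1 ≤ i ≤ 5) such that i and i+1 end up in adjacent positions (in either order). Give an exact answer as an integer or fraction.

For each i ∈ {1,…,5}, let Xᵢ = 1 if i and i+1 are adjacent. P(Xᵢ=1) = 2·(6−1)!/6! = 2/6.
By linearity, E[ΣXᵢ] = (5)·(2/6) = 5/3.

5/3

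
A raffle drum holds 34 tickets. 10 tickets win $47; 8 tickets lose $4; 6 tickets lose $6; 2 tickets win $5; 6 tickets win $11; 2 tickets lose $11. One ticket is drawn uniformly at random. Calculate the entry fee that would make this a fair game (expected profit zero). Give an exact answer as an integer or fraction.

228/17 dollars

E[payout] = (10/34)·47 + (8/34)·(-4) + (6/34)·(-6) + (2/34)·5 + (6/34)·11 + (2/34)·(-11) = 228/17
Fair fee = E[payout] = 228/17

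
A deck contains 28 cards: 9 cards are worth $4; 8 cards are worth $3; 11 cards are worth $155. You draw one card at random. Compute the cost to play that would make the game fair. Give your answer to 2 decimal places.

E[payout] = (9/28)·4 + (8/28)·3 + (11/28)·155 = 1765/28
Fair fee = E[payout] = 1765/28 ≈ $63.04

$63.04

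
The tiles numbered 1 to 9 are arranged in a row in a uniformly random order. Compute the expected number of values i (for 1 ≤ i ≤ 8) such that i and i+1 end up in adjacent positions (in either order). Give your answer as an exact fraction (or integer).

16/9

For each i ∈ {1,…,8}, let Xᵢ = 1 if i and i+1 are adjacent. P(Xᵢ=1) = 2·(9−1)!/9! = 2/9.
By linearity, E[ΣXᵢ] = (8)·(2/9) = 16/9.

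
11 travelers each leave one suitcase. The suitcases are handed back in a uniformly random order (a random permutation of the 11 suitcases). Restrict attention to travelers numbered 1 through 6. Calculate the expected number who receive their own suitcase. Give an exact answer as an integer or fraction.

6/11

Let Xᵢ = 1 if person i gets their own suitcase. For each i, P(Xᵢ=1) = 1/11.
By linearity of expectation, E[X₁+…+X_6] = 6·(1/11) = 6/11.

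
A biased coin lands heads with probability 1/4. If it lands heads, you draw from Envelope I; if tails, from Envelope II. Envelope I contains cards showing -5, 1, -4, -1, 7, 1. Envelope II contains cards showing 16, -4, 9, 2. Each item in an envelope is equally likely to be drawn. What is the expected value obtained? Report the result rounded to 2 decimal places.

4.27

E[X | Envelope I] = (-5 + 1 − 4 − 1 + 7 + 1)/6 = -1/6
E[X | Envelope II] = (16 − 4 + 9 + 2)/4 = 23/4
E[X] = (1/4)·(-1/6) + (3/4)·23/4 = 205/48 ≈ 4.27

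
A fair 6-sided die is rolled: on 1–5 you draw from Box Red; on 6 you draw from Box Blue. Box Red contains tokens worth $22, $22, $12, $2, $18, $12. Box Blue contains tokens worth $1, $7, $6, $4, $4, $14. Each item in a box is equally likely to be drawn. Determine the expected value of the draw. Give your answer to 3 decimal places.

E[X | Box Red] = (22 + 22 + 12 + 2 + 18 + 12)/6 = 44/3
E[X | Box Blue] = (1 + 7 + 6 + 4 + 4 + 14)/6 = 6
E[X] = (5/6)·44/3 + (1/6)·6 = 119/9 ≈ 13.222

$13.222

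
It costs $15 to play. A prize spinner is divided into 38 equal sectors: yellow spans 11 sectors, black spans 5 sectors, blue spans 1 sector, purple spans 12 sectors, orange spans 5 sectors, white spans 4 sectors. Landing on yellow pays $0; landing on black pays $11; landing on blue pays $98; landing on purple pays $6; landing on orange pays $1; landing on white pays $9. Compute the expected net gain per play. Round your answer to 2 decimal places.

E[payout] = (11/38)·0 + (5/38)·11 + (1/38)·98 + (12/38)·6 + (5/38)·1 + (4/38)·9 = 7
Expected profit = 7 − 15 = -8 ≈ -$8.00

-$8.00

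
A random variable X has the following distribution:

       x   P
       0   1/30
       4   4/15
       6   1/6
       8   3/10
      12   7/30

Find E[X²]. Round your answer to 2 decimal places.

63.07

E[X²] = (1/30)·0 + (4/15)·16 + (1/6)·36 + (3/10)·64 + (7/30)·144
     = 946/15 ≈ 63.07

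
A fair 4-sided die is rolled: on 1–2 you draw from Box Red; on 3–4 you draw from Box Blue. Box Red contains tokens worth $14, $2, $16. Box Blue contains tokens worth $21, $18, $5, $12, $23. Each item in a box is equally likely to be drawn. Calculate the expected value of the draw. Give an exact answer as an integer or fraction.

E[X | Box Red] = (14 + 2 + 16)/3 = 32/3
E[X | Box Blue] = (21 + 18 + 5 + 12 + 23)/5 = 79/5
E[X] = (1/2)·32/3 + (1/2)·79/5 = 397/30

397/30 dollars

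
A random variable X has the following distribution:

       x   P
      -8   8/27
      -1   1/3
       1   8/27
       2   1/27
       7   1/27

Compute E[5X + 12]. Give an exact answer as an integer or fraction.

44/27

E[5x+12] = (8/27)·(-28) + (1/3)·7 + (8/27)·17 + (1/27)·22 + (1/27)·47
     = 44/27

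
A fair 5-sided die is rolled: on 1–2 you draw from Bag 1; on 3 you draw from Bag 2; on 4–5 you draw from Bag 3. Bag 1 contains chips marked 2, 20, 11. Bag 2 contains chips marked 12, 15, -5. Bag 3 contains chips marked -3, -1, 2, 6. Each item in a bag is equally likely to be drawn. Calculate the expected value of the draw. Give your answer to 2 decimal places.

E[X | Bag 1] = (2 + 20 + 11)/3 = 11
E[X | Bag 2] = (12 + 15 − 5)/3 = 22/3
E[X | Bag 3] = (-3 − 1 + 2 + 6)/4 = 1
E[X] = (2/5)·11 + (1/5)·22/3 + (2/5)·1 = 94/15 ≈ 6.27

6.27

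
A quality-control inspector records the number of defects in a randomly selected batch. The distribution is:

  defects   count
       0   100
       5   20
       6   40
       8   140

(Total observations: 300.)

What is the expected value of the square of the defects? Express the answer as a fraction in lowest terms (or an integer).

109/3

Total = 300, so P(defects=0) = 100/300, etc.
E[X²] = (1/3)·0 + (1/15)·25 + (2/15)·36 + (7/15)·64
     = 109/3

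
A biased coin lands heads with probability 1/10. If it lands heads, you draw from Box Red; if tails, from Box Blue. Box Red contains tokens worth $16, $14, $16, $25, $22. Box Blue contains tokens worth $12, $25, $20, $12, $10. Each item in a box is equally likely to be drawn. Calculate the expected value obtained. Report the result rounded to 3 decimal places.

$16.080

E[X | Box Red] = (16 + 14 + 16 + 25 + 22)/5 = 93/5
E[X | Box Blue] = (12 + 25 + 20 + 12 + 10)/5 = 79/5
E[X] = (1/10)·93/5 + (9/10)·79/5 = 402/25 ≈ 16.080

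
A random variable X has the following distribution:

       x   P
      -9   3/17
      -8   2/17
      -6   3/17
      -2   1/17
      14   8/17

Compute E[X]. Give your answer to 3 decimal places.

E[X] = (3/17)·(-9) + (2/17)·(-8) + (3/17)·(-6) + (1/17)·(-2) + (8/17)·14
     = 49/17 ≈ 2.882

2.882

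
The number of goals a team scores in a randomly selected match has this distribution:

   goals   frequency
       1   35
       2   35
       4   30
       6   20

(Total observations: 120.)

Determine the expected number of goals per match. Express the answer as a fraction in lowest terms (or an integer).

Total = 120, so P(goals=1) = 35/120, etc.
E[X] = (7/24)·1 + (7/24)·2 + (1/4)·4 + (1/6)·6
     = 23/8

23/8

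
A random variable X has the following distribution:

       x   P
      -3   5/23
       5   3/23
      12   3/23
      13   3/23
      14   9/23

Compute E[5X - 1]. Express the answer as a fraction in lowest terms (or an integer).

E[5x-1] = (5/23)·(-16) + (3/23)·24 + (3/23)·59 + (3/23)·64 + (9/23)·69
     = 982/23

982/23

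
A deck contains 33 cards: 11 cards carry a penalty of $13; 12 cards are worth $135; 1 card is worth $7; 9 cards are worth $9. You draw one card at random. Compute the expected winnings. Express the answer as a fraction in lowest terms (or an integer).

E[payout] = (11/33)·(-13) + (12/33)·135 + (1/33)·7 + (9/33)·9 = 1565/33

1565/33 dollars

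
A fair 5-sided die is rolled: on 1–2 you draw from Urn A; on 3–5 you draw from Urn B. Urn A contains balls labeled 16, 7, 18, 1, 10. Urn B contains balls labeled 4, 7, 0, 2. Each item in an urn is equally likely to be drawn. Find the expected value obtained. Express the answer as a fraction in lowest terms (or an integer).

E[X | Urn A] = (16 + 7 + 18 + 1 + 10)/5 = 52/5
E[X | Urn B] = (4 + 7 + 0 + 2)/4 = 13/4
E[X] = (2/5)·52/5 + (3/5)·13/4 = 611/100

611/100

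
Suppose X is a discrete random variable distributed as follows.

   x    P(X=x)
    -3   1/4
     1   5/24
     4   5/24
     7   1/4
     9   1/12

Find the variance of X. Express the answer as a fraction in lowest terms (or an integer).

9791/576

E[X] = (1/4)·(-3) + (5/24)·1 + (5/24)·4 + (1/4)·7 + (1/12)·9 = 67/24
E[X²] = (1/4)·9 + (5/24)·1 + (5/24)·16 + (1/4)·49 + (1/12)·81 = 595/24
Var(X) = 595/24 − (67/24)² = 9791/576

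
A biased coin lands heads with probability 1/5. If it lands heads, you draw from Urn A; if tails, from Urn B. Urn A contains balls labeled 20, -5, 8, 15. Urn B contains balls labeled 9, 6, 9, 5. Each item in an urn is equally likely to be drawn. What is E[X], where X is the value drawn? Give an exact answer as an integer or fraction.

77/10

E[X | Urn A] = (20 − 5 + 8 + 15)/4 = 19/2
E[X | Urn B] = (9 + 6 + 9 + 5)/4 = 29/4
E[X] = (1/5)·19/2 + (4/5)·29/4 = 77/10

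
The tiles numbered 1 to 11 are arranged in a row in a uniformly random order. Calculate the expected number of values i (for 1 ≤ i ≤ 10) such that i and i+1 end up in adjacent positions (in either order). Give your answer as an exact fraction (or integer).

20/11

For each i ∈ {1,…,10}, let Xᵢ = 1 if i and i+1 are adjacent. P(Xᵢ=1) = 2·(11−1)!/11! = 2/11.
By linearity, E[ΣXᵢ] = (10)·(2/11) = 20/11.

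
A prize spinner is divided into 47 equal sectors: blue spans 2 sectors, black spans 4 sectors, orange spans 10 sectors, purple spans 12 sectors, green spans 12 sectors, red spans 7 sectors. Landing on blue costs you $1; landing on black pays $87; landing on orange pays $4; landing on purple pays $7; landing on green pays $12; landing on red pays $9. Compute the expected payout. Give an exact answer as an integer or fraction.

E[payout] = (2/47)·(-1) + (4/47)·87 + (10/47)·4 + (12/47)·7 + (12/47)·12 + (7/47)·9 = 677/47

677/47 dollars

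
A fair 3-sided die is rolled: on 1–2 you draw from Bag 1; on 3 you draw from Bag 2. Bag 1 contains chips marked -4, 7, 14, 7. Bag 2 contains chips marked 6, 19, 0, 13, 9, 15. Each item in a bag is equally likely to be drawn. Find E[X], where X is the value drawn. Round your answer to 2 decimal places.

E[X | Bag 1] = (-4 + 7 + 14 + 7)/4 = 6
E[X | Bag 2] = (6 + 19 + 0 + 13 + 9 + 15)/6 = 31/3
E[X] = (2/3)·6 + (1/3)·31/3 = 67/9 ≈ 7.44

7.44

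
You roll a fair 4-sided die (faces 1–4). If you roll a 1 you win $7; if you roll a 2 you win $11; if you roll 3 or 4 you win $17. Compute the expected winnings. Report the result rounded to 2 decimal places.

E[payout] = (1/4)·7 + (1/4)·11 + (1/2)·17 = 13
≈ $13.00

$13.00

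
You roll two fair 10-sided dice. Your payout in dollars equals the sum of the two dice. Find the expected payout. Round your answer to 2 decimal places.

$11.00

Distribution of the sum of the two dice: 2 w.p. 1/100, 3 w.p. 1/50, 4 w.p. 3/100, 5 w.p. 1/25, 6 w.p. 1/20, 7 w.p. 3/50, …
E[payout] = (1/100)·2 + (1/50)·3 + (3/100)·4 + (1/25)·5 + (1/20)·6 + (3/50)·7 + (7/100)·8 + (2/25)·9 + (9/100)·10 + (1/10)·11 + (9/100)·12 + (2/25)·13 + (7/100)·14 + (3/50)·15 + (1/20)·16 + (1/25)·17 + (3/100)·18 + (1/50)·19 + (1/100)·20 = 11
≈ $11.00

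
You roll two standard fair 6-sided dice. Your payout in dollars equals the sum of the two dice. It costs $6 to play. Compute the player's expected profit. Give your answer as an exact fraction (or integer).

Distribution of the sum of the two dice: 2 w.p. 1/36, 3 w.p. 1/18, 4 w.p. 1/12, 5 w.p. 1/9, 6 w.p. 5/36, 7 w.p. 1/6, …
E[payout] = (1/36)·2 + (1/18)·3 + (1/12)·4 + (1/9)·5 + (5/36)·6 + (1/6)·7 + (5/36)·8 + (1/9)·9 + (1/12)·10 + (1/18)·11 + (1/36)·12 = 7
Expected profit = 7 − 6 = 1

$1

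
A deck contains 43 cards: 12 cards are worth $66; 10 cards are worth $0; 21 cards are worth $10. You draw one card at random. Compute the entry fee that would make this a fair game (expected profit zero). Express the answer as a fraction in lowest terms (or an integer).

E[payout] = (12/43)·66 + (10/43)·0 + (21/43)·10 = 1002/43
Fair fee = E[payout] = 1002/43

1002/43 dollars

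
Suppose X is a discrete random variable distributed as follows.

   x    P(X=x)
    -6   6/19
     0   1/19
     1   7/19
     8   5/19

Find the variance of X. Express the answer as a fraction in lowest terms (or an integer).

10196/361

E[X] = (6/19)·(-6) + (1/19)·0 + (7/19)·1 + (5/19)·8 = 11/19
E[X²] = (6/19)·36 + (1/19)·0 + (7/19)·1 + (5/19)·64 = 543/19
Var(X) = 543/19 − (11/19)² = 10196/361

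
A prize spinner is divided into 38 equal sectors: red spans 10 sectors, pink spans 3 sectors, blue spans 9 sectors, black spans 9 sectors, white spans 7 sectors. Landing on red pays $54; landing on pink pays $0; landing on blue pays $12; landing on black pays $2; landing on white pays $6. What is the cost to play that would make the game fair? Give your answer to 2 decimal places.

E[payout] = (10/38)·54 + (3/38)·0 + (9/38)·12 + (9/38)·2 + (7/38)·6 = 354/19
Fair fee = E[payout] = 354/19 ≈ $18.63

$18.63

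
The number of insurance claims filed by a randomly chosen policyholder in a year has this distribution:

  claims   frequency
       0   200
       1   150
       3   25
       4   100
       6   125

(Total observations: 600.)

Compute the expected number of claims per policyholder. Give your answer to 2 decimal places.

2.29

Total = 600, so P(claims=0) = 200/600, etc.
E[X] = (1/3)·0 + (1/4)·1 + (1/24)·3 + (1/6)·4 + (5/24)·6
     = 55/24 ≈ 2.29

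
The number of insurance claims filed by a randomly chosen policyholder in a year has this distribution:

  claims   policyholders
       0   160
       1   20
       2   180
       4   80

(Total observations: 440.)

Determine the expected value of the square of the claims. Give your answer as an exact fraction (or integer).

Total = 440, so P(claims=0) = 160/440, etc.
E[X²] = (4/11)·0 + (1/22)·1 + (9/22)·4 + (2/11)·16
     = 101/22

101/22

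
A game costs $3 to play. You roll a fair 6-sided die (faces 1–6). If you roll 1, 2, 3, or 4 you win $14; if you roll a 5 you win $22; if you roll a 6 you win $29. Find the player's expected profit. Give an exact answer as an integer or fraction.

E[payout] = (2/3)·14 + (1/6)·22 + (1/6)·29 = 107/6
Expected profit = 107/6 − 3 = 89/6

89/6 dollars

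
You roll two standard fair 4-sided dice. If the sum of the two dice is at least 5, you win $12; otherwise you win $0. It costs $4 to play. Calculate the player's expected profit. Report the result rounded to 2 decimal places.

$3.50

E[payout] = (3/8)·0 + (5/8)·12 = 15/2
Expected profit = 15/2 − 4 = 7/2 ≈ $3.50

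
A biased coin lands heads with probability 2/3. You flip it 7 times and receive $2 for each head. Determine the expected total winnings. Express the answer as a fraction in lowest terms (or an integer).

28/3 dollars

E[#heads] = 7·2/3 = 14/3 (linearity over flips).
E[winnings] = 2·14/3 = 28/3.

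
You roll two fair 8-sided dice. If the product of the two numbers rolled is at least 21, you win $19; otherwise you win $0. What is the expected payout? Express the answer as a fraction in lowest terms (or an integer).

E[payout] = (19/32)·0 + (13/32)·19 = 247/32

247/32 dollars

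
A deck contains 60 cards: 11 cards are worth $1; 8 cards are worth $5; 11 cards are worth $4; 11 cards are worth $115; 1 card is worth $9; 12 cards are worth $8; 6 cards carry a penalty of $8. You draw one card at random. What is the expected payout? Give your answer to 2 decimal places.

E[payout] = (11/60)·1 + (8/60)·5 + (11/60)·4 + (11/60)·115 + (1/60)·9 + (12/60)·8 + (6/60)·(-8) = 1417/60
≈ $23.62

$23.62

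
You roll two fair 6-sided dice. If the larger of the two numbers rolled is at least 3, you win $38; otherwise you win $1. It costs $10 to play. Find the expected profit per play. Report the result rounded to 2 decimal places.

$23.89

E[payout] = (1/9)·1 + (8/9)·38 = 305/9
Expected profit = 305/9 − 10 = 215/9 ≈ $23.89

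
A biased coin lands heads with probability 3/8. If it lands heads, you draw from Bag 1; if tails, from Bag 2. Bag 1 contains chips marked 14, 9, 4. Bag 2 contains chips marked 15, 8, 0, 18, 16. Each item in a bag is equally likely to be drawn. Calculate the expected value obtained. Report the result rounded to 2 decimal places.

E[X | Bag 1] = (14 + 9 + 4)/3 = 9
E[X | Bag 2] = (15 + 8 + 0 + 18 + 16)/5 = 57/5
E[X] = (3/8)·9 + (5/8)·57/5 = 21/2 ≈ 10.50

10.50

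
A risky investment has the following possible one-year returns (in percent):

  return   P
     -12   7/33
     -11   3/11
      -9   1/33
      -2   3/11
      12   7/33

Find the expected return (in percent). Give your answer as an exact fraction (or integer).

-42/11

E[X] = (7/33)·(-12) + (3/11)·(-11) + (1/33)·(-9) + (3/11)·(-2) + (7/33)·12
     = -42/11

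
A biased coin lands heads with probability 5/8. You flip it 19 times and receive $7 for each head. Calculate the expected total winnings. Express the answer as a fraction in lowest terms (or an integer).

665/8 dollars

E[#heads] = 19·5/8 = 95/8 (linearity over flips).
E[winnings] = 7·95/8 = 665/8.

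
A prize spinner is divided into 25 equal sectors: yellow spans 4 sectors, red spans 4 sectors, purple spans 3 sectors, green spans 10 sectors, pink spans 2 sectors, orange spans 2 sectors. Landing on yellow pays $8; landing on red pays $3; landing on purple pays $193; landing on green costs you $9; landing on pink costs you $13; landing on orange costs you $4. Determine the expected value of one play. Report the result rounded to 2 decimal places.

$19.96

E[payout] = (4/25)·8 + (4/25)·3 + (3/25)·193 + (10/25)·(-9) + (2/25)·(-13) + (2/25)·(-4) = 499/25
≈ $19.96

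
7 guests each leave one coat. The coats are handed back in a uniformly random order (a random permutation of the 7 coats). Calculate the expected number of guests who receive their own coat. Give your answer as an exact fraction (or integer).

1

Let Xᵢ = 1 if person i gets their own coat. For each i, P(Xᵢ=1) = 1/7.
By linearity of expectation, E[X₁+…+X_7] = 7·(1/7) = 1.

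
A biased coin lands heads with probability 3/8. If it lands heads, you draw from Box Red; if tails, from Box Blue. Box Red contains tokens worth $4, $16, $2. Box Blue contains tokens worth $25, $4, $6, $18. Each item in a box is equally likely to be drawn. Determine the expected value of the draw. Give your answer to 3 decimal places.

E[X | Box Red] = (4 + 16 + 2)/3 = 22/3
E[X | Box Blue] = (25 + 4 + 6 + 18)/4 = 53/4
E[X] = (3/8)·22/3 + (5/8)·53/4 = 353/32 ≈ 11.031

$11.031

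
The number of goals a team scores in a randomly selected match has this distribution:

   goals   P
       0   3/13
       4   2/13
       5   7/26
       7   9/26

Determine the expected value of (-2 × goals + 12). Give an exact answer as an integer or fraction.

42/13

E[-2x+12] = (3/13)·12 + (2/13)·4 + (7/26)·2 + (9/26)·(-2)
     = 42/13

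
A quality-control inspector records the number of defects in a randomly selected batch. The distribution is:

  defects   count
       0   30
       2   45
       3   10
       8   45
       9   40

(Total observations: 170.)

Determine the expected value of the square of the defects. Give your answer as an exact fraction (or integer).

Total = 170, so P(defects=0) = 30/170, etc.
E[X²] = (3/17)·0 + (9/34)·4 + (1/17)·9 + (9/34)·64 + (4/17)·81
     = 639/17

639/17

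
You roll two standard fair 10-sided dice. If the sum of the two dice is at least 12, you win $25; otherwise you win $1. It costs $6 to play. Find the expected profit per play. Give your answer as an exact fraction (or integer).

E[payout] = (11/20)·1 + (9/20)·25 = 59/5
Expected profit = 59/5 − 6 = 29/5

29/5 dollars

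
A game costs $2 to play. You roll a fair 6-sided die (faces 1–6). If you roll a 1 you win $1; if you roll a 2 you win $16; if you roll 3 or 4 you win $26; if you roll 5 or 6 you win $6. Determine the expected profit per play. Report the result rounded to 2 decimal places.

E[payout] = (1/6)·1 + (1/3)·6 + (1/6)·16 + (1/3)·26 = 27/2
Expected profit = 27/2 − 2 = 23/2 ≈ $11.50

$11.50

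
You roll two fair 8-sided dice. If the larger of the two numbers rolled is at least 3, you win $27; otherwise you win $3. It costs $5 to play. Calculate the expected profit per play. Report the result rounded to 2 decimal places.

$20.50

E[payout] = (1/16)·3 + (15/16)·27 = 51/2
Expected profit = 51/2 − 5 = 41/2 ≈ $20.50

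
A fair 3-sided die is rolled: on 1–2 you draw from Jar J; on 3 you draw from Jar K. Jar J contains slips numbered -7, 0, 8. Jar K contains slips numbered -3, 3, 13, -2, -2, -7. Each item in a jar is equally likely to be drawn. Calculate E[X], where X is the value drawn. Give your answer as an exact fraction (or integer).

E[X | Jar J] = (-7 + 0 + 8)/3 = 1/3
E[X | Jar K] = (-3 + 3 + 13 − 2 − 2 − 7)/6 = 1/3
E[X] = (2/3)·1/3 + (1/3)·1/3 = 1/3

1/3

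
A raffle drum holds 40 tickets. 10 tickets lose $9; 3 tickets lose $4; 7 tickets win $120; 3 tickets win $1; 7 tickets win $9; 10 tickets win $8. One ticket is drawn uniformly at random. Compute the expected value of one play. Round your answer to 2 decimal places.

E[payout] = (10/40)·(-9) + (3/40)·(-4) + (7/40)·120 + (3/40)·1 + (7/40)·9 + (10/40)·8 = 221/10
≈ $22.10

$22.10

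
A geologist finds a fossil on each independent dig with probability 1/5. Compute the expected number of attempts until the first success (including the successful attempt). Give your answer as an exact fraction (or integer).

For a geometric distribution, E[trials] = 1/p = 1/(1/5) = 5.

5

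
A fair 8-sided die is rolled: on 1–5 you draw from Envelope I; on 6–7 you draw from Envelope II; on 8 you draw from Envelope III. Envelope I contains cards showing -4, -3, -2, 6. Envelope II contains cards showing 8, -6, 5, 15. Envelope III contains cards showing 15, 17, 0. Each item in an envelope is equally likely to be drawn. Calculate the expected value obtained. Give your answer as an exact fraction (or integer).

E[X | Envelope I] = (-4 − 3 − 2 + 6)/4 = -3/4
E[X | Envelope II] = (8 − 6 + 5 + 15)/4 = 11/2
E[X | Envelope III] = (15 + 17 + 0)/3 = 32/3
E[X] = (5/8)·(-3/4) + (1/4)·11/2 + (1/8)·32/3 = 215/96

215/96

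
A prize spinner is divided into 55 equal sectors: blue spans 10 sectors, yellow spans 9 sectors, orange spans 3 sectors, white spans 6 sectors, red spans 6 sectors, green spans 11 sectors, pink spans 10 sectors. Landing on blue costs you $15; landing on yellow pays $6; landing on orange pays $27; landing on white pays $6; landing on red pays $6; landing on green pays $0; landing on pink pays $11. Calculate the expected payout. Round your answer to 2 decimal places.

$3.04

E[payout] = (10/55)·(-15) + (9/55)·6 + (3/55)·27 + (6/55)·6 + (6/55)·6 + (11/55)·0 + (10/55)·11 = 167/55
≈ $3.04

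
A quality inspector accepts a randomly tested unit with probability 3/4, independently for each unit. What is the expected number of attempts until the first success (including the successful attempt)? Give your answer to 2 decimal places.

For a geometric distribution, E[trials] = 1/p = 1/(3/4) = 4/3.
≈ 1.33

1.33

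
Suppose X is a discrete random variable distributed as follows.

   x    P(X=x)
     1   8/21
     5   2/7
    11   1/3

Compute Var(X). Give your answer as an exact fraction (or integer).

7880/441

E[X] = (8/21)·1 + (2/7)·5 + (1/3)·11 = 115/21
E[X²] = (8/21)·1 + (2/7)·25 + (1/3)·121 = 335/7
Var(X) = 335/7 − (115/21)² = 7880/441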